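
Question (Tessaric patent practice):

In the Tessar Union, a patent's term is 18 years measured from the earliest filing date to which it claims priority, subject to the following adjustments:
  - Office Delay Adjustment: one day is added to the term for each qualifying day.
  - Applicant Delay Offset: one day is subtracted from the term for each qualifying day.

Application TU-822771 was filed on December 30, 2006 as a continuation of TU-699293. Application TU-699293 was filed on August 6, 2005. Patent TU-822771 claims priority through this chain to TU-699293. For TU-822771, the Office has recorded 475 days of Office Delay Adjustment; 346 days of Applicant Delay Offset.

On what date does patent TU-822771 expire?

December 13, 2023

Earliest priority filing: 6 August 2005.
Base term: 6 August 2005 + 18 years → 6 August 2023.
Office Delay Adjustment: +475 days → 23 November 2024.
Applicant Delay Offset: −346 days → 13 December 2023.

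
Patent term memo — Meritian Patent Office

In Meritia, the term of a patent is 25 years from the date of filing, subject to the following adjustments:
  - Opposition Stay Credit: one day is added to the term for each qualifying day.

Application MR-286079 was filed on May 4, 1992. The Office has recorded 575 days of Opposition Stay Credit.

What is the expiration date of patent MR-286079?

Base term: filing date + 25 years → 4 May 2017.
Opposition Stay Credit: +575 days → 30 November 2018.

2018-11-30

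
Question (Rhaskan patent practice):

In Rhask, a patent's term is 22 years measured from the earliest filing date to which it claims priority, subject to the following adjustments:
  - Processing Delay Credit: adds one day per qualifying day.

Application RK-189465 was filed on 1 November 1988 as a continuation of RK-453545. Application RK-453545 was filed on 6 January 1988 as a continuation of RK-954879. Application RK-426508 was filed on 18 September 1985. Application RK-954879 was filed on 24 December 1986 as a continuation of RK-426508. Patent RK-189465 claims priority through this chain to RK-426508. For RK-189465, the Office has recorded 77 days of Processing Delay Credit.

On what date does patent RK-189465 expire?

December 4, 2007

Earliest priority filing: 18 September 1985.
Base term: 18 September 1985 + 22 years → 18 September 2007.
Processing Delay Credit: +77 days → 4 December 2007.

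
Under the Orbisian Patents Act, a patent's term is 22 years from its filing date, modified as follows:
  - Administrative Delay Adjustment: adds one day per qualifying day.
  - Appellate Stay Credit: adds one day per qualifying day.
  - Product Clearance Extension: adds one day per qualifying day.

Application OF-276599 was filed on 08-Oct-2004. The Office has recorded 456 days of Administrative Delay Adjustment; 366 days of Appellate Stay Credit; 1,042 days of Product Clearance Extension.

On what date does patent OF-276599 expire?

Base term: filing date + 22 years → 8 October 2026.
Administrative Delay Adjustment: +456 days → 7 January 2028.
Appellate Stay Credit: +366 days → 7 January 2029.
Product Clearance Extension: +1042 days → 15 November 2031.

November 15, 2031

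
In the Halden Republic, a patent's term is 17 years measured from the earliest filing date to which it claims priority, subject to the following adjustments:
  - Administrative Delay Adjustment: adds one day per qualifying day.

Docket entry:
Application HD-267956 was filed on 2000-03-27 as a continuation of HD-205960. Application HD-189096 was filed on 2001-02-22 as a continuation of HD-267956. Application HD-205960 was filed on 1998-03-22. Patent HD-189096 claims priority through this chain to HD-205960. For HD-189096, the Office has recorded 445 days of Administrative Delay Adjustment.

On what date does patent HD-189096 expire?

Earliest priority filing: 22 March 1998.
Base term: 22 March 1998 + 17 years → 22 March 2015.
Administrative Delay Adjustment: +445 days → 9 June 2016.

2016-06-09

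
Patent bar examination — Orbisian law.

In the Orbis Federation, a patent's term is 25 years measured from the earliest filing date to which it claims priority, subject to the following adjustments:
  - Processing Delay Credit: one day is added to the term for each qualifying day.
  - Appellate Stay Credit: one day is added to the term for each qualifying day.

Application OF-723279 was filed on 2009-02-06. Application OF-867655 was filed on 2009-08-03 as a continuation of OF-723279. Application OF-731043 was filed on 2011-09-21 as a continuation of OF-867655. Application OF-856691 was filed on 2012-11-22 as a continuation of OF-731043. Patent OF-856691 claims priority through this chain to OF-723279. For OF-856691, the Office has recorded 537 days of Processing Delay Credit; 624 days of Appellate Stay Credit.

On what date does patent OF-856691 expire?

April 12, 2037

Earliest priority filing: 6 February 2009.
Base term: 6 February 2009 + 25 years → 6 February 2034.
Processing Delay Credit: +537 days → 28 July 2035.
Appellate Stay Credit: +624 days → 12 April 2037.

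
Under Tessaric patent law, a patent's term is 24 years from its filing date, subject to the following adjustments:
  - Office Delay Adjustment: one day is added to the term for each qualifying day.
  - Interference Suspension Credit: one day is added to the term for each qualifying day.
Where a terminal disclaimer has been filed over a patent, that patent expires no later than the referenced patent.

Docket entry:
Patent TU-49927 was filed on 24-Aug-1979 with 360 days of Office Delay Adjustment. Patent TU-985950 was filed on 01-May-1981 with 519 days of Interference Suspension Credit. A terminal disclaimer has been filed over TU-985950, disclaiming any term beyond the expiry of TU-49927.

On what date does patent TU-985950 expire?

2004-08-18

Natural term of TU-985950:
  Base: filing + 24 years → 1 May 2005.
  Interference Suspension Credit: +519 days → 2 October 2006.
Expiry of referenced patent TU-49927:
  Base: filing + 24 years → 24 August 2003.
  Office Delay Adjustment: +360 days → 18 August 2004.
Terminal disclaimer: TU-985950 expires on the earlier of 2 October 2006 and 18 August 2004.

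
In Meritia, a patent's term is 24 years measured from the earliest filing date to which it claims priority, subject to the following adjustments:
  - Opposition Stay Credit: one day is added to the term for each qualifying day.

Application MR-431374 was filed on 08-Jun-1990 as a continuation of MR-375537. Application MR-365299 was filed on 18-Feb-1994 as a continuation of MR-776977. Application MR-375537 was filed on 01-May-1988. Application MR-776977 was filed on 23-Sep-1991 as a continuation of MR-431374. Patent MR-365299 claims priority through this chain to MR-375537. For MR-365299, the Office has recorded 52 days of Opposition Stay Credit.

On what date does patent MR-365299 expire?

June 22, 2012

Earliest priority filing: 1 May 1988.
Base term: 1 May 1988 + 24 years → 1 May 2012.
Opposition Stay Credit: +52 days → 22 June 2012.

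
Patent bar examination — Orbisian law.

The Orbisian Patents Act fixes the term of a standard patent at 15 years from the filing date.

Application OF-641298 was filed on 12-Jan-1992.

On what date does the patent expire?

Filing date + 15 years → 12 January 2007.

January 12, 2007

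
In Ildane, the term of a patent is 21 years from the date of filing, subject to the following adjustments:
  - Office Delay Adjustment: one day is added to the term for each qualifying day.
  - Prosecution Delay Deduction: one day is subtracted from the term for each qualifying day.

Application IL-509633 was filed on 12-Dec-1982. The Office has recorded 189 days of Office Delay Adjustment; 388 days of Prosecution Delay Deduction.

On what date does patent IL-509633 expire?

2003-05-27

Base term: filing date + 21 years → 12 December 2003.
Office Delay Adjustment: +189 days → 18 June 2004.
Prosecution Delay Deduction: −388 days → 27 May 2003.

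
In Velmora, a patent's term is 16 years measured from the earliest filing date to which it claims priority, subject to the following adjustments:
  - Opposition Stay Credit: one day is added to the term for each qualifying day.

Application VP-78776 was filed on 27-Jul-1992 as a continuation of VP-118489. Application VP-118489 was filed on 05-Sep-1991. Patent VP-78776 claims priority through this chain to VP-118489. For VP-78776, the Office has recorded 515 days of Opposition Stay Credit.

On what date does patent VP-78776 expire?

2009-02-01

Earliest priority filing: 5 September 1991.
Base term: 5 September 1991 + 16 years → 5 September 2007.
Opposition Stay Credit: +515 days → 1 February 2009.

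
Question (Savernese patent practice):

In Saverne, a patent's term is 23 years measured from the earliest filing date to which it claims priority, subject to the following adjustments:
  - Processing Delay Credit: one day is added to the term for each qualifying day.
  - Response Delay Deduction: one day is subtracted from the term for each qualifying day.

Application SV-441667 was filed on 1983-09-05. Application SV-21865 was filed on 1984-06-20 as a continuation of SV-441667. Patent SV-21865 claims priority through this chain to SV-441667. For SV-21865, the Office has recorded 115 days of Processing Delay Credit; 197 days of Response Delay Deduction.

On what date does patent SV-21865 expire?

Earliest priority filing: 5 September 1983.
Base term: 5 September 1983 + 23 years → 5 September 2006.
Processing Delay Credit: +115 days → 29 December 2006.
Response Delay Deduction: −197 days → 15 June 2006.

2006-06-15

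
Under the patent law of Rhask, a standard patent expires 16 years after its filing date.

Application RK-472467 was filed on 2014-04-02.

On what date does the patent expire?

Filing date + 16 years → 2 April 2030.

2030-04-02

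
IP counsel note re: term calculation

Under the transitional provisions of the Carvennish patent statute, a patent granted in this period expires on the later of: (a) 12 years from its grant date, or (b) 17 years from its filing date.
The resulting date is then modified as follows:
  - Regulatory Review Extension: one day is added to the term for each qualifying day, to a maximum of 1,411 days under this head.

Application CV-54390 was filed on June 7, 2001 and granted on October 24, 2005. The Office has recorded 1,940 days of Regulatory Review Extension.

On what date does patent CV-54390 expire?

(a) grant + 12 years → 24 October 2017.
(b) filing + 17 years → 7 June 2018.
Later of the two: 7 June 2018.
Regulatory Review Extension: 1940 days claimed exceeds the 1411-day cap, so +1411 days → 18 April 2022.

2022-04-18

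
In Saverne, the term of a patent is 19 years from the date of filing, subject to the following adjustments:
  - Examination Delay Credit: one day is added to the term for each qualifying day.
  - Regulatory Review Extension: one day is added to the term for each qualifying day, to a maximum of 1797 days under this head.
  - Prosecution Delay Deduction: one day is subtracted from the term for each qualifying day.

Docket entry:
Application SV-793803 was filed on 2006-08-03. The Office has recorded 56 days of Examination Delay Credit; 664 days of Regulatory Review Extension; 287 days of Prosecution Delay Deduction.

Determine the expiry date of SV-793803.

2026-10-10

Base term: filing date + 19 years → 3 August 2025.
Examination Delay Credit: +56 days → 28 September 2025.
Regulatory Review Extension: 664 days (within the 1797-day cap) → +664 days → 24 July 2027.
Prosecution Delay Deduction: −287 days → 10 October 2026.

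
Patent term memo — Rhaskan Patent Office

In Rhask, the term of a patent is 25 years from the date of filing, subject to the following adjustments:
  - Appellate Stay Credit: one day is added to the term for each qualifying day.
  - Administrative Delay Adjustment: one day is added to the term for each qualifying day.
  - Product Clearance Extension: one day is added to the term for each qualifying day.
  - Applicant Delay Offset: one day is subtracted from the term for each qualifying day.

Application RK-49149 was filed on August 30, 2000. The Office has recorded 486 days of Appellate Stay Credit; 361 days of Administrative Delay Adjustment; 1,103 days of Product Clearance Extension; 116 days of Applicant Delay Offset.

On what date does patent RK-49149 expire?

Base term: filing date + 25 years → 30 August 2025.
Appellate Stay Credit: +486 days → 29 December 2026.
Administrative Delay Adjustment: +361 days → 25 December 2027.
Product Clearance Extension: +1103 days → 1 January 2031.
Applicant Delay Offset: −116 days → 7 September 2030.

2030-09-07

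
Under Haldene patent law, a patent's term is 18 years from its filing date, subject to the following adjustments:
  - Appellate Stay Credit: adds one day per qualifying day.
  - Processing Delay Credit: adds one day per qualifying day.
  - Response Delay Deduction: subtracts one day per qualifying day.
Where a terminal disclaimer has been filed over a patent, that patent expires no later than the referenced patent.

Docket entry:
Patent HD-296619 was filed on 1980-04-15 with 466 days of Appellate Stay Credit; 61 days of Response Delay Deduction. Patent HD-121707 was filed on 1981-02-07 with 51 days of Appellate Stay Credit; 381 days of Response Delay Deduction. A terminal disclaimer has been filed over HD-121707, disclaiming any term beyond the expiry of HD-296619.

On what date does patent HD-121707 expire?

March 14, 1998

Natural term of HD-121707:
  Base: filing + 18 years → 7 February 1999.
  Appellate Stay Credit: +51 days → 30 March 1999.
  Response Delay Deduction: −381 days → 14 March 1998.
Expiry of referenced patent HD-296619:
  Base: filing + 18 years → 15 April 1998.
  Appellate Stay Credit: +466 days → 25 July 1999.
  Response Delay Deduction: −61 days → 25 May 1999.
Terminal disclaimer: HD-121707 expires on the earlier of 14 March 1998 and 25 May 1999.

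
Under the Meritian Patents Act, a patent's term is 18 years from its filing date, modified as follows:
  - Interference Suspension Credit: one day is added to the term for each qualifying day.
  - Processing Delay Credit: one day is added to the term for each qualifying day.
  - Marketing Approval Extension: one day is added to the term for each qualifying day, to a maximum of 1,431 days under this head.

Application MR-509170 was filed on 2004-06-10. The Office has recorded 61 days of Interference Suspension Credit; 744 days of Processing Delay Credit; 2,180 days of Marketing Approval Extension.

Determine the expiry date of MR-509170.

Base term: filing date + 18 years → 10 June 2022.
Interference Suspension Credit: +61 days → 10 August 2022.
Processing Delay Credit: +744 days → 23 August 2024.
Marketing Approval Extension: 2180 days claimed exceeds the 1431-day cap, so +1431 days → 24 July 2028.

July 24, 2028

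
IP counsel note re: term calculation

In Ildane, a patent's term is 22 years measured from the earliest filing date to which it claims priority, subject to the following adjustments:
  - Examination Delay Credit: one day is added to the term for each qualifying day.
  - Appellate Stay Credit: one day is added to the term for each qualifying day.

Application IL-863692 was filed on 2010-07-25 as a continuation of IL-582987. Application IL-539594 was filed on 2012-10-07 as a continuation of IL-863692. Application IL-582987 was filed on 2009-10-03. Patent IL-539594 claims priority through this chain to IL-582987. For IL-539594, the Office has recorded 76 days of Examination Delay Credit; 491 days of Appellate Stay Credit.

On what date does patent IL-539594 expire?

2033-04-22

Earliest priority filing: 3 October 2009.
Base term: 3 October 2009 + 22 years → 3 October 2031.
Examination Delay Credit: +76 days → 18 December 2031.
Appellate Stay Credit: +491 days → 22 April 2033.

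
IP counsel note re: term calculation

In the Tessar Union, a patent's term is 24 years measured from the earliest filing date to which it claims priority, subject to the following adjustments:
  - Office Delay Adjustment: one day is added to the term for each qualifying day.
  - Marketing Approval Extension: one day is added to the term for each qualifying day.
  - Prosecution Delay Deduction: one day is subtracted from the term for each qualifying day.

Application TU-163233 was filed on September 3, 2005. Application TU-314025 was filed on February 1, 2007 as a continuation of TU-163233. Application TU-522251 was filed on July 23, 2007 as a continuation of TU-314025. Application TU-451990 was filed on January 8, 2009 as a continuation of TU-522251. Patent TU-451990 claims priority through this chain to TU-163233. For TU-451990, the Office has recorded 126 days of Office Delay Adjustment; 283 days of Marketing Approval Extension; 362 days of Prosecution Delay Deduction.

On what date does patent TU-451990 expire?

October 20, 2029

Earliest priority filing: 3 September 2005.
Base term: 3 September 2005 + 24 years → 3 September 2029.
Office Delay Adjustment: +126 days → 7 January 2030.
Marketing Approval Extension: +283 days → 17 October 2030.
Prosecution Delay Deduction: −362 days → 20 October 2029.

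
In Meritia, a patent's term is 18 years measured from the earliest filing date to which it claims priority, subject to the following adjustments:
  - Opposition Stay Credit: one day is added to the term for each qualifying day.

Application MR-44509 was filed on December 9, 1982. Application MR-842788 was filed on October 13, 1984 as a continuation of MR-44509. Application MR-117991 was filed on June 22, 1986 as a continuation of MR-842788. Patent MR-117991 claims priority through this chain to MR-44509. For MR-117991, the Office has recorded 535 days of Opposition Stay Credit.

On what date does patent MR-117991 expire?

2002-05-28

Earliest priority filing: 9 December 1982.
Base term: 9 December 1982 + 18 years → 9 December 2000.
Opposition Stay Credit: +535 days → 28 May 2002.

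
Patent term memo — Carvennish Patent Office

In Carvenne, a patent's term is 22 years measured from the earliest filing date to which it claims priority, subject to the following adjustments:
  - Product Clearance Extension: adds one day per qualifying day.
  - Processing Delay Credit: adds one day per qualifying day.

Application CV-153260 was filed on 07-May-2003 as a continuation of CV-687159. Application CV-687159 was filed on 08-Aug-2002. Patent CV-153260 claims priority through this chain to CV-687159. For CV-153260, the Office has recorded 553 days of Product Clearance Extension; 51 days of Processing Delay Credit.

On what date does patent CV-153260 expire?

2026-04-04

Earliest priority filing: 8 August 2002.
Base term: 8 August 2002 + 22 years → 8 August 2024.
Product Clearance Extension: +553 days → 12 February 2026.
Processing Delay Credit: +51 days → 4 April 2026.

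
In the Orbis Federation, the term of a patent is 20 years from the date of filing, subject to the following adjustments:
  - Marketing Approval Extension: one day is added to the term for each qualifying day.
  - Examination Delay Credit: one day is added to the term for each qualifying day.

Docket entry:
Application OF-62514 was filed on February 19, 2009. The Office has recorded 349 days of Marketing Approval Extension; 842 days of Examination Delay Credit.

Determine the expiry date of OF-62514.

May 25, 2032

Base term: filing date + 20 years → 19 February 2029.
Marketing Approval Extension: +349 days → 3 February 2030.
Examination Delay Credit: +842 days → 25 May 2032.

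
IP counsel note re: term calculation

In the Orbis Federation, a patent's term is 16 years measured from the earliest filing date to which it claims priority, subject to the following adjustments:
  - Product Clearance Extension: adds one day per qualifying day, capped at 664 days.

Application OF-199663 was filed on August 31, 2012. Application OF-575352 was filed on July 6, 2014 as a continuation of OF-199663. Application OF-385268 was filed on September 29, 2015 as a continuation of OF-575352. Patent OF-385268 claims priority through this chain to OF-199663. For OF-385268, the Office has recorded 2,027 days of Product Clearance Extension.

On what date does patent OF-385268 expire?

Earliest priority filing: 31 August 2012.
Base term: 31 August 2012 + 16 years → 31 August 2028.
Product Clearance Extension: 2027 days claimed exceeds the 664-day cap, so +664 days → 26 June 2030.

June 26, 2030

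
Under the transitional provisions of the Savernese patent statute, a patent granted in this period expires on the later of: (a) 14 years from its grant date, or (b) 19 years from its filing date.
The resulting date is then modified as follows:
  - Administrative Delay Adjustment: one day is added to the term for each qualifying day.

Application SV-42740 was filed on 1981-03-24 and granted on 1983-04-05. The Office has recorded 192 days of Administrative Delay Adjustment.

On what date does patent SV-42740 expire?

October 2, 2000

(a) grant + 14 years → 5 April 1997.
(b) filing + 19 years → 24 March 2000.
Later of the two: 24 March 2000.
Administrative Delay Adjustment: +192 days → 2 October 2000.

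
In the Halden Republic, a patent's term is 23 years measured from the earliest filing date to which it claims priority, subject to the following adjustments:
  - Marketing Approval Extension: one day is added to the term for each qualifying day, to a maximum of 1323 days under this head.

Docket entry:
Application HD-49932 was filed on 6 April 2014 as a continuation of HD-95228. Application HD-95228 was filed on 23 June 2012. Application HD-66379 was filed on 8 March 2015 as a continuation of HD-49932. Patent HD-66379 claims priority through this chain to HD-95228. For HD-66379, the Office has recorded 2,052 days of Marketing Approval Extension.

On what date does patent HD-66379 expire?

February 5, 2039

Earliest priority filing: 23 June 2012.
Base term: 23 June 2012 + 23 years → 23 June 2035.
Marketing Approval Extension: 2052 days claimed exceeds the 1323-day cap, so +1323 days → 5 February 2039.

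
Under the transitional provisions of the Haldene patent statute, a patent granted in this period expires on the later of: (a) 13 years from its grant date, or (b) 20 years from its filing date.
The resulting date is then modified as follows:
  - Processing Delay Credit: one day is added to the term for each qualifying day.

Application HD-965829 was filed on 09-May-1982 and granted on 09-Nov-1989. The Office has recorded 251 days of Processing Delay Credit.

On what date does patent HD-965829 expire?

(a) grant + 13 years → 9 November 2002.
(b) filing + 20 years → 9 May 2002.
Later of the two: 9 November 2002.
Processing Delay Credit: +251 days → 18 July 2003.

July 18, 2003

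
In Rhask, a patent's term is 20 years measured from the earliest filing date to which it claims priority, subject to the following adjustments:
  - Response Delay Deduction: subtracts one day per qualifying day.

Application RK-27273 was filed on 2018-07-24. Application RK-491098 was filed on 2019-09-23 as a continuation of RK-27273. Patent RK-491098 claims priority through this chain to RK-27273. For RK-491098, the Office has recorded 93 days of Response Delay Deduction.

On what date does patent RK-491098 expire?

April 22, 2038

Earliest priority filing: 24 July 2018.
Base term: 24 July 2018 + 20 years → 24 July 2038.
Response Delay Deduction: −93 days → 22 April 2038.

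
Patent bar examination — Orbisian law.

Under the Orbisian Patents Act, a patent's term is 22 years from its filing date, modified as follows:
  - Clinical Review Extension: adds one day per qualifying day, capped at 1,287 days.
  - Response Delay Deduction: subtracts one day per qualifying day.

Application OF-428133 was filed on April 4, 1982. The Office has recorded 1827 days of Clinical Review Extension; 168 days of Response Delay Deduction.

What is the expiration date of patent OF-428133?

2007-04-28

Base term: filing date + 22 years → 4 April 2004.
Clinical Review Extension: 1827 days claimed exceeds the 1287-day cap, so +1287 days → 13 October 2007.
Response Delay Deduction: −168 days → 28 April 2007.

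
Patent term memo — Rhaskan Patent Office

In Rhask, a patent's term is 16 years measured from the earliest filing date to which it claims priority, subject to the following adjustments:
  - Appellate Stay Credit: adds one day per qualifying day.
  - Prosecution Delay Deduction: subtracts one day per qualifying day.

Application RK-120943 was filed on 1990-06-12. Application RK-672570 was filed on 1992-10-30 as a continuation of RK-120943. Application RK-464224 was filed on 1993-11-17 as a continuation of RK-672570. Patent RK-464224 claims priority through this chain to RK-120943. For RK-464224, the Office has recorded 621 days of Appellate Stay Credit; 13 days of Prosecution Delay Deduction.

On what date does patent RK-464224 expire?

2008-02-10

Earliest priority filing: 12 June 1990.
Base term: 12 June 1990 + 16 years → 12 June 2006.
Appellate Stay Credit: +621 days → 23 February 2008.
Prosecution Delay Deduction: −13 days → 10 February 2008.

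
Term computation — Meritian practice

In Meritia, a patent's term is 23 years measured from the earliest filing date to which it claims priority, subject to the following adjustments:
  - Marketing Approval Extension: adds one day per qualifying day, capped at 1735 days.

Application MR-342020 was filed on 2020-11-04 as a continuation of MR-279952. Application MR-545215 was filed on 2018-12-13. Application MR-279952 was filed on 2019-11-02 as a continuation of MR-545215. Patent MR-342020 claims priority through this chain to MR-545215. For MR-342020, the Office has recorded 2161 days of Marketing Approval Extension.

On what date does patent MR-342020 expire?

2046-09-13

Earliest priority filing: 13 December 2018.
Base term: 13 December 2018 + 23 years → 13 December 2041.
Marketing Approval Extension: 2161 days claimed exceeds the 1735-day cap, so +1735 days → 13 September 2046.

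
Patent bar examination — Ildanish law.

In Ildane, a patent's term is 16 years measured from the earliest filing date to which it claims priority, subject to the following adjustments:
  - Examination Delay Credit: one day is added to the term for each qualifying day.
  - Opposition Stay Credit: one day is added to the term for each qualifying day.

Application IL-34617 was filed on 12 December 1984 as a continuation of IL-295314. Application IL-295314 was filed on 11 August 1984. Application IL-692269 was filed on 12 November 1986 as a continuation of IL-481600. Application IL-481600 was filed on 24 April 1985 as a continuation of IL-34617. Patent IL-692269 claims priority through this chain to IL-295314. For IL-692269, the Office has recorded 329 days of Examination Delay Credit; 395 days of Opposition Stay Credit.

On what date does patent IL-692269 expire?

2002-08-05

Earliest priority filing: 11 August 1984.
Base term: 11 August 1984 + 16 years → 11 August 2000.
Examination Delay Credit: +329 days → 6 July 2001.
Opposition Stay Credit: +395 days → 5 August 2002.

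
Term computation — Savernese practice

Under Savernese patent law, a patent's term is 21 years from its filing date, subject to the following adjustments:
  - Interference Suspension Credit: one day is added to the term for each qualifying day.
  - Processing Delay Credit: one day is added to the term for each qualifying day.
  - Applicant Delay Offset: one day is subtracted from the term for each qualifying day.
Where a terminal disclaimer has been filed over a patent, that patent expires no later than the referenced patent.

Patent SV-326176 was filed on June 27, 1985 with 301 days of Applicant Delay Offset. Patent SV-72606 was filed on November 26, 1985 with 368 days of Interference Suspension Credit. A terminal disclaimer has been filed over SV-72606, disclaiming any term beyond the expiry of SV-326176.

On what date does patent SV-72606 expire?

Natural term of SV-72606:
  Base: filing + 21 years → 26 November 2006.
  Interference Suspension Credit: +368 days → 29 November 2007.
Expiry of referenced patent SV-326176:
  Base: filing + 21 years → 27 June 2006.
  Applicant Delay Offset: −301 days → 30 August 2005.
Terminal disclaimer: SV-72606 expires on the earlier of 29 November 2007 and 30 August 2005.

August 30, 2005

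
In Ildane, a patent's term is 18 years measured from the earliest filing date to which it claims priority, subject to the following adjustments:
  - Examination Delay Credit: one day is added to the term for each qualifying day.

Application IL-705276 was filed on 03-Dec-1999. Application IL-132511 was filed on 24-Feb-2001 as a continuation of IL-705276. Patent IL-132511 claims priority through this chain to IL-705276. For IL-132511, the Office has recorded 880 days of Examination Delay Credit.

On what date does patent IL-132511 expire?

Earliest priority filing: 3 December 1999.
Base term: 3 December 1999 + 18 years → 3 December 2017.
Examination Delay Credit: +880 days → 1 May 2020.

2020-05-01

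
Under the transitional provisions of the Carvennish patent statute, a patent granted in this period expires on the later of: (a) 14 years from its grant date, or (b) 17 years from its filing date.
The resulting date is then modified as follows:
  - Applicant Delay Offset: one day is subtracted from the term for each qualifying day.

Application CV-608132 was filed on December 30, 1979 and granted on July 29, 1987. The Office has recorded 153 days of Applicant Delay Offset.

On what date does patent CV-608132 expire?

(a) grant + 14 years → 29 July 2001.
(b) filing + 17 years → 30 December 1996.
Later of the two: 29 July 2001.
Applicant Delay Offset: −153 days → 26 February 2001.

February 26, 2001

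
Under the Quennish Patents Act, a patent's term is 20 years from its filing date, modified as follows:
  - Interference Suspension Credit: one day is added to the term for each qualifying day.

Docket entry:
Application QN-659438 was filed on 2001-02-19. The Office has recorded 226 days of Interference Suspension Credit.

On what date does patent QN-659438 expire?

2021-10-03

Base term: filing date + 20 years → 19 February 2021.
Interference Suspension Credit: +226 days → 3 October 2021.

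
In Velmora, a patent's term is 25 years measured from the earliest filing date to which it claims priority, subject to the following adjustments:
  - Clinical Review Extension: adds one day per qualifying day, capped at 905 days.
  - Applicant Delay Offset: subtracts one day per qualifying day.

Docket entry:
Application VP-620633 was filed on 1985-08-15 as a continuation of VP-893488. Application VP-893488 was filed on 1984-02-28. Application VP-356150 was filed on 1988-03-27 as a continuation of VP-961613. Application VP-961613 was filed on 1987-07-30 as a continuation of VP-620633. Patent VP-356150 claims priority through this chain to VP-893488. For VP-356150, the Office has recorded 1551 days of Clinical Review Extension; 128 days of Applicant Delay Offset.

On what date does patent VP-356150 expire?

Earliest priority filing: 28 February 1984.
Base term: 28 February 1984 + 25 years → 28 February 2009.
Clinical Review Extension: 1551 days claimed exceeds the 905-day cap, so +905 days → 22 August 2011.
Applicant Delay Offset: −128 days → 16 April 2011.

April 16, 2011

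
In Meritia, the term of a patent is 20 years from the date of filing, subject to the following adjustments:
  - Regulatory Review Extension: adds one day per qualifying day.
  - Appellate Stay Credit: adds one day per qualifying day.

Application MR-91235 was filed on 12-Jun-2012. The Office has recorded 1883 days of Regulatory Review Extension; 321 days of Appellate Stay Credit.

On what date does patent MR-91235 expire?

2038-06-25

Base term: filing date + 20 years → 12 June 2032.
Regulatory Review Extension: +1883 days → 8 August 2037.
Appellate Stay Credit: +321 days → 25 June 2038.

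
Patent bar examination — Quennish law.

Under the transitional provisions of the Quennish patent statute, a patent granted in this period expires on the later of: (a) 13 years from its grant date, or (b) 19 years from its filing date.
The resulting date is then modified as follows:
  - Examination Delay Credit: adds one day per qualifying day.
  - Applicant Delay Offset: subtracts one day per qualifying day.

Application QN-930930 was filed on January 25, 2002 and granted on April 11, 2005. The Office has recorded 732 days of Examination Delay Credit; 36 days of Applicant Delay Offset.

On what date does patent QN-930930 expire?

December 22, 2022

(a) grant + 13 years → 11 April 2018.
(b) filing + 19 years → 25 January 2021.
Later of the two: 25 January 2021.
Examination Delay Credit: +732 days → 27 January 2023.
Applicant Delay Offset: −36 days → 22 December 2022.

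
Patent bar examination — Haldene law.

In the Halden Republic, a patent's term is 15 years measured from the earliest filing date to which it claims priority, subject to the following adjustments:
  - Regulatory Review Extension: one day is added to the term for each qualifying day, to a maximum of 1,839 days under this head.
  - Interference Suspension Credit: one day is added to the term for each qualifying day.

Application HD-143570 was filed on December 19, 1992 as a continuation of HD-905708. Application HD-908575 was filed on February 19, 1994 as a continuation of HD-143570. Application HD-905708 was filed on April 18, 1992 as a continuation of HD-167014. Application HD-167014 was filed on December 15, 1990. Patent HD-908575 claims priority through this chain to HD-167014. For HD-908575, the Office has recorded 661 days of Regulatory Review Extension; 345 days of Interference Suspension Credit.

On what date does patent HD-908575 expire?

Earliest priority filing: 15 December 1990.
Base term: 15 December 1990 + 15 years → 15 December 2005.
Regulatory Review Extension: 661 days (within the 1839-day cap) → +661 days → 7 October 2007.
Interference Suspension Credit: +345 days → 16 September 2008.

September 16, 2008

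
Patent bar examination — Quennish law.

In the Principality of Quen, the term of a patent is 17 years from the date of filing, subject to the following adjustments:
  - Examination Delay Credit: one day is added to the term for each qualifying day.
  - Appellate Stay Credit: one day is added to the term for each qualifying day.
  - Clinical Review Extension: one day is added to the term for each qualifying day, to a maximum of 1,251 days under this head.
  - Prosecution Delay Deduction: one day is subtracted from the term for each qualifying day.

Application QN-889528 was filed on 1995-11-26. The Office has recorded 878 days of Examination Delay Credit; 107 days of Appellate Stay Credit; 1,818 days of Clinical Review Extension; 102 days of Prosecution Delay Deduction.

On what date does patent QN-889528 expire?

2018-09-30

Base term: filing date + 17 years → 26 November 2012.
Examination Delay Credit: +878 days → 23 April 2015.
Appellate Stay Credit: +107 days → 8 August 2015.
Clinical Review Extension: 1818 days claimed exceeds the 1251-day cap, so +1251 days → 10 January 2019.
Prosecution Delay Deduction: −102 days → 30 September 2018.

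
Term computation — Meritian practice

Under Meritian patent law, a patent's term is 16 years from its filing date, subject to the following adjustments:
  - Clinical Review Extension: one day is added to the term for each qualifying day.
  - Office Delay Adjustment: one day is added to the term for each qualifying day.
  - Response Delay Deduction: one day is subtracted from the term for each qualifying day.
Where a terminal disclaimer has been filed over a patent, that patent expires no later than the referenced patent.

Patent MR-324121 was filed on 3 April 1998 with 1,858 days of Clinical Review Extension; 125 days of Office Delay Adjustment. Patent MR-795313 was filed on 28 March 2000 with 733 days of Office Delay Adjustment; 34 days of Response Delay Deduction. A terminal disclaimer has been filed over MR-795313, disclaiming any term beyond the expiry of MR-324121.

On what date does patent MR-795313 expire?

February 25, 2018

Natural term of MR-795313:
  Base: filing + 16 years → 28 March 2016.
  Office Delay Adjustment: +733 days → 31 March 2018.
  Response Delay Deduction: −34 days → 25 February 2018.
Expiry of referenced patent MR-324121:
  Base: filing + 16 years → 3 April 2014.
  Clinical Review Extension: +1858 days → 5 May 2019.
  Office Delay Adjustment: +125 days → 7 September 2019.
Terminal disclaimer: MR-795313 expires on the earlier of 25 February 2018 and 7 September 2019.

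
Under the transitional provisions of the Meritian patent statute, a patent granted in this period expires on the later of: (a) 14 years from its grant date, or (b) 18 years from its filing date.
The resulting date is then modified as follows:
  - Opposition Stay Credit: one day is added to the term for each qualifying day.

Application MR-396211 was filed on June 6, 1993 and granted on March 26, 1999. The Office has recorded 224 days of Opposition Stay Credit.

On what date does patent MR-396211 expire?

(a) grant + 14 years → 26 March 2013.
(b) filing + 18 years → 6 June 2011.
Later of the two: 26 March 2013.
Opposition Stay Credit: +224 days → 5 November 2013.

November 5, 2013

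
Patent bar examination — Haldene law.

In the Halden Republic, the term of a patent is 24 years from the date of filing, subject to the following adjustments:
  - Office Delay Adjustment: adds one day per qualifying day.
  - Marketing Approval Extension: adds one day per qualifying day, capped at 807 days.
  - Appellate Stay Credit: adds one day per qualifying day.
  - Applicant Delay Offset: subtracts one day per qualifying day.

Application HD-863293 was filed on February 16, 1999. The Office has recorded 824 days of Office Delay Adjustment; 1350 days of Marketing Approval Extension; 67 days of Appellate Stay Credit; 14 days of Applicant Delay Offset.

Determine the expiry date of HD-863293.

Base term: filing date + 24 years → 16 February 2023.
Office Delay Adjustment: +824 days → 20 May 2025.
Marketing Approval Extension: 1350 days claimed exceeds the 807-day cap, so +807 days → 5 August 2027.
Appellate Stay Credit: +67 days → 11 October 2027.
Applicant Delay Offset: −14 days → 27 September 2027.

September 27, 2027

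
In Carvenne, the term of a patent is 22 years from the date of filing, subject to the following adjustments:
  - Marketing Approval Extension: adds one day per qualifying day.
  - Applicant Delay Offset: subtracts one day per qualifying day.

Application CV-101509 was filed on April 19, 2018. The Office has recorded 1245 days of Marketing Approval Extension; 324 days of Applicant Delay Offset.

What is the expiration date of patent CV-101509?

Base term: filing date + 22 years → 19 April 2040.
Marketing Approval Extension: +1245 days → 16 September 2043.
Applicant Delay Offset: −324 days → 27 October 2042.

October 27, 2042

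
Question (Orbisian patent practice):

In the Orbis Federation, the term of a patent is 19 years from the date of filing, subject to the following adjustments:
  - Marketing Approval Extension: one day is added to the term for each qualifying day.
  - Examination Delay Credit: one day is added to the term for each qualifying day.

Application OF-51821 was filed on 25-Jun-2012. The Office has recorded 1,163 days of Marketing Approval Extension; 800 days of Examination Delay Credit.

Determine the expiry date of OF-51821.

2036-11-08

Base term: filing date + 19 years → 25 June 2031.
Marketing Approval Extension: +1163 days → 31 August 2034.
Examination Delay Credit: +800 days → 8 November 2036.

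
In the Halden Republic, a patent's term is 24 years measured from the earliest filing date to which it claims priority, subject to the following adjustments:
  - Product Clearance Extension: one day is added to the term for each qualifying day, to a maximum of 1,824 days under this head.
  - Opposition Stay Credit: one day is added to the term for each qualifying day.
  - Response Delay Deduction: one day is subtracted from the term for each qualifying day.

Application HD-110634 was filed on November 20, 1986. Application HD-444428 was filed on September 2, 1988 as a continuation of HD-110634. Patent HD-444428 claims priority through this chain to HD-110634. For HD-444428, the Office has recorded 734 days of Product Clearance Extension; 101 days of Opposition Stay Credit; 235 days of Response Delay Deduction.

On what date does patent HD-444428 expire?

July 12, 2012

Earliest priority filing: 20 November 1986.
Base term: 20 November 1986 + 24 years → 20 November 2010.
Product Clearance Extension: 734 days (within the 1824-day cap) → +734 days → 23 November 2012.
Opposition Stay Credit: +101 days → 4 March 2013.
Response Delay Deduction: −235 days → 12 July 2012.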